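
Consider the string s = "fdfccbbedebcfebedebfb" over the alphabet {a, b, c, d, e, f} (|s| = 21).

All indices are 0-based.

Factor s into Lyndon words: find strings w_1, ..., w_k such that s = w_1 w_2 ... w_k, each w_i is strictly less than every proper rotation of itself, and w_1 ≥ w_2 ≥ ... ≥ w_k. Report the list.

emit factor 1: 'f' (i=0, period=1)
emit factor 2: 'df' (i=1, period=2)
emit factor 3: 'c' (i=3, period=1)
emit factor 4: 'c' (i=4, period=1)
emit factor 5: 'bbedebcfebedebf' (i=5, period=15)
emit factor 6: 'b' (i=20, period=1)

["f", "df", "c", "c", "bbedebcfebedebf", "b"]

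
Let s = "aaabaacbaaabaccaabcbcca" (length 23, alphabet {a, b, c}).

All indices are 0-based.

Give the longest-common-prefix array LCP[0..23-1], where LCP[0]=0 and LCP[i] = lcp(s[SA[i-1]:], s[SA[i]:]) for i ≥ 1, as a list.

[0, 1, 5, 2, 4, 3, 2, 1, 3, 2, 1, 2, 0, 3, 2, 1, 2, 0, 2, 1, 2, 1, 3]

rank | idx | suffix
   0 |  22 | a
   1 |   0 | aaabaacbaaabaccaabcbcca
   2 |   8 | aaabaccaabcbcca
   3 |   1 | aabaacbaaabaccaabcbcca
   4 |   9 | aabaccaabcbcca
   5 |  15 | aabcbcca
   6 |   4 | aacbaaabaccaabcbcca
   7 |   2 | abaacbaaabaccaabcbcca
   8 |  10 | abaccaabcbcca
   9 |  16 | abcbcca
  10 |   5 | acbaaabaccaabcbcca
  11 |  12 | accaabcbcca
  12 |   7 | baaabaccaabcbcca
  13 |   3 | baacbaaabaccaabcbcca
  14 |  11 | baccaabcbcca
  15 |  17 | bcbcca
  16 |  19 | bcca
  17 |  21 | ca
  18 |  14 | caabcbcca
  19 |   6 | cbaaabaccaabcbcca
  20 |  18 | cbcca
  21 |  20 | cca
  22 |  13 | ccaabcbcca

SA = [22, 0, 8, 1, 9, 15, 4, 2, 10, 16, 5, 12, 7, 3, 11, 17, 19, 21, 14, 6, 18, 20, 13]
i: (SA[i-1],SA[i]) lcp shared
  1: (22,0) 1 'a'
  2: (0,8) 5 'aaaba'
  3: (8,1) 2 'aa'
  4: (1,9) 4 'aaba'
  5: (9,15) 3 'aab'
  6: (15,4) 2 'aa'
  7: (4,2) 1 'a'
  8: (2,10) 3 'aba'
  9: (10,16) 2 'ab'
  10: (16,5) 1 'a'
  11: (5,12) 2 'ac'
  12: (12,7) 0 ''
  13: (7,3) 3 'baa'
  14: (3,11) 2 'ba'
  15: (11,17) 1 'b'
  16: (17,19) 2 'bc'
  17: (19,21) 0 ''
  18: (21,14) 2 'ca'
  19: (14,6) 1 'c'
  20: (6,18) 2 'cb'
  21: (18,20) 1 'c'
  22: (20,13) 3 'cca'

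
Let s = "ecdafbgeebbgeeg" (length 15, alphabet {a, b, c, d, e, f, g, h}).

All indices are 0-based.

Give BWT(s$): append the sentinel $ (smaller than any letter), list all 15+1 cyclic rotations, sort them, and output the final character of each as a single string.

gdefbece$ggeaebb

rank  rotation          last
    0  $ecdafbgeebbgeeg  g
    1  afbgeebbgeeg$ecd  d
    2  bbgeeg$ecdafbgee  e
    3  bgeebbgeeg$ecdaf  f
    4  bgeeg$ecdafbgeeb  b
    5  cdafbgeebbgeeg$e  e
    6  dafbgeebbgeeg$ec  c
    7  ebbgeeg$ecdafbge  e
    8  ecdafbgeebbgeeg$  $
    9  eebbgeeg$ecdafbg  g
   10  eeg$ecdafbgeebbg  g
   11  eg$ecdafbgeebbge  e
   12  fbgeebbgeeg$ecda  a
   13  g$ecdafbgeebbgee  e
   14  geebbgeeg$ecdafb  b
   15  geeg$ecdafbgeebb  b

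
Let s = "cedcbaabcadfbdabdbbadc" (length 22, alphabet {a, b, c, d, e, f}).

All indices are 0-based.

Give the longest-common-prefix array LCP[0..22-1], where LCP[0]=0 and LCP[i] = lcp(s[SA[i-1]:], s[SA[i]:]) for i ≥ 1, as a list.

[0, 1, 2, 1, 2, 0, 2, 1, 1, 1, 2, 0, 1, 1, 1, 0, 1, 1, 2, 1, 0, 0]

rank | idx | suffix
   0 |   5 | aabcadfbdabdbbadc
   1 |   6 | abcadfbdabdbbadc
   2 |  14 | abdbbadc
   3 |  19 | adc
   4 |   9 | adfbdabdbbadc
   5 |   4 | baabcadfbdabdbbadc
   6 |  18 | badc
   7 |  17 | bbadc
   8 |   7 | bcadfbdabdbbadc
   9 |  12 | bdabdbbadc
  10 |  15 | bdbbadc
  11 |  21 | c
  12 |   8 | cadfbdabdbbadc
  13 |   3 | cbaabcadfbdabdbbadc
  14 |   0 | cedcbaabcadfbdabdbbadc
  15 |  13 | dabdbbadc
  16 |  16 | dbbadc
  17 |  20 | dc
  18 |   2 | dcbaabcadfbdabdbbadc
  19 |  10 | dfbdabdbbadc
  20 |   1 | edcbaabcadfbdabdbbadc
  21 |  11 | fbdabdbbadc

SA = [5, 6, 14, 19, 9, 4, 18, 17, 7, 12, 15, 21, 8, 3, 0, 13, 16, 20, 2, 10, 1, 11]
rank  pair      lcp
   1  s[5:],s[6:]  1  'a'
   2  s[6:],s[14:]  2  'ab'
   3  s[14:],s[19:]  1  'a'
   4  s[19:],s[9:]  2  'ad'
   5  s[9:],s[4:]  0  ''
   6  s[4:],s[18:]  2  'ba'
   7  s[18:],s[17:]  1  'b'
   8  s[17:],s[7:]  1  'b'
   9  s[7:],s[12:]  1  'b'
  10  s[12:],s[15:]  2  'bd'
  11  s[15:],s[21:]  0  ''
  12  s[21:],s[8:]  1  'c'
  13  s[8:],s[3:]  1  'c'
  14  s[3:],s[0:]  1  'c'
  15  s[0:],s[13:]  0  ''
  16  s[13:],s[16:]  1  'd'
  17  s[16:],s[20:]  1  'd'
  18  s[20:],s[2:]  2  'dc'
  19  s[2:],s[10:]  1  'd'
  20  s[10:],s[1:]  0  ''
  21  s[1:],s[11:]  0  ''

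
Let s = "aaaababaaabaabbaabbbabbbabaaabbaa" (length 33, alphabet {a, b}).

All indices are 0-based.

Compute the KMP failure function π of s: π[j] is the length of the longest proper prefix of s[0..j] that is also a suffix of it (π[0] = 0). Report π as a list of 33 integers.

[0, 1, 2, 3, 0, 1, 0, 1, 2, 3, 0, 1, 2, 0, 0, 1, 2, 0, 0, 0, 1, 0, 0, 0, 1, 0, 1, 2, 3, 0, 0, 1, 2]

π[0] = 0
j=1 s[j]='a': π[1]=1 (border 'a')
j=2 s[j]='a': π[2]=2 (border 'aa')
j=3 s[j]='a': π[3]=3 (border 'aaa')
j=4 s[j]='b': k: 3→2→1→0; π[4]=0 (border '')
j=5 s[j]='a': π[5]=1 (border 'a')
j=6 s[j]='b': k: 1→0; π[6]=0 (border '')
j=7 s[j]='a': π[7]=1 (border 'a')
j=8 s[j]='a': π[8]=2 (border 'aa')
j=9 s[j]='a': π[9]=3 (border 'aaa')
j=10 s[j]='b': k: 3→2→1→0; π[10]=0 (border '')
j=11 s[j]='a': π[11]=1 (border 'a')
j=12 s[j]='a': π[12]=2 (border 'aa')
j=13 s[j]='b': k: 2→1→0; π[13]=0 (border '')
j=14 s[j]='b': π[14]=0 (border '')
j=15 s[j]='a': π[15]=1 (border 'a')
j=16 s[j]='a': π[16]=2 (border 'aa')
j=17 s[j]='b': k: 2→1→0; π[17]=0 (border '')
j=18 s[j]='b': π[18]=0 (border '')
j=19 s[j]='b': π[19]=0 (border '')
j=20 s[j]='a': π[20]=1 (border 'a')
j=21 s[j]='b': k: 1→0; π[21]=0 (border '')
j=22 s[j]='b': π[22]=0 (border '')
j=23 s[j]='b': π[23]=0 (border '')
j=24 s[j]='a': π[24]=1 (border 'a')
j=25 s[j]='b': k: 1→0; π[25]=0 (border '')
j=26 s[j]='a': π[26]=1 (border 'a')
j=27 s[j]='a': π[27]=2 (border 'aa')
j=28 s[j]='a': π[28]=3 (border 'aaa')
j=29 s[j]='b': k: 3→2→1→0; π[29]=0 (border '')
j=30 s[j]='b': π[30]=0 (border '')
j=31 s[j]='a': π[31]=1 (border 'a')
j=32 s[j]='a': π[32]=2 (border 'aa')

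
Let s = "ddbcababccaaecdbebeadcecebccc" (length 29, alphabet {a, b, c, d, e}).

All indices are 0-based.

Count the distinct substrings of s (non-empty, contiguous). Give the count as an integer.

rank→(start, suffix):
  0 → (10, 'aaecdbebeadcecebccc')
  1 → (4, 'ababccaaecdbebeadcecebccc')
  2 → (6, 'abccaaecdbebeadcecebccc')
  3 → (19, 'adcecebccc')
  4 → (11, 'aecdbebeadcecebccc')
  5 → (5, 'babccaaecdbebeadcecebccc')
  6 → (2, 'bcababccaaecdbebeadcecebccc')
  7 → (7, 'bccaaecdbebeadcecebccc')
  8 → (25, 'bccc')
  9 → (17, 'beadcecebccc')
  10 → (15, 'bebeadcecebccc')
  11 → (28, 'c')
  12 → (9, 'caaecdbebeadcecebccc')
  13 → (3, 'cababccaaecdbebeadcecebccc')
  14 → (27, 'cc')
  15 → (8, 'ccaaecdbebeadcecebccc')
  16 → (26, 'ccc')
  17 → (13, 'cdbebeadcecebccc')
  18 → (23, 'cebccc')
  19 → (21, 'cecebccc')
  20 → (1, 'dbcababccaaecdbebeadcecebccc')
  21 → (14, 'dbebeadcecebccc')
  22 → (20, 'dcecebccc')
  23 → (0, 'ddbcababccaaecdbebeadcecebccc')
  24 → (18, 'eadcecebccc')
  25 → (24, 'ebccc')
  26 → (16, 'ebeadcecebccc')
  27 → (12, 'ecdbebeadcecebccc')
  28 → (22, 'ecebccc')

SA = [10, 4, 6, 19, 11, 5, 2, 7, 25, 17, 15, 28, 9, 3, 27, 8, 26, 13, 23, 21, 1, 14, 20, 0, 18, 24, 16, 12, 22]
[i] adj suffixes → lcp
  [1] 10/4 → 1 ('a')
  [2] 4/6 → 2 ('ab')
  [3] 6/19 → 1 ('a')
  [4] 19/11 → 1 ('a')
  [5] 11/5 → 0 ('')
  [6] 5/2 → 1 ('b')
  [7] 2/7 → 2 ('bc')
  [8] 7/25 → 3 ('bcc')
  [9] 25/17 → 1 ('b')
  [10] 17/15 → 2 ('be')
  [11] 15/28 → 0 ('')
  [12] 28/9 → 1 ('c')
  [13] 9/3 → 2 ('ca')
  [14] 3/27 → 1 ('c')
  [15] 27/8 → 2 ('cc')
  [16] 8/26 → 2 ('cc')
  [17] 26/13 → 1 ('c')
  [18] 13/23 → 1 ('c')
  [19] 23/21 → 2 ('ce')
  [20] 21/1 → 0 ('')
  [21] 1/14 → 2 ('db')
  [22] 14/20 → 1 ('d')
  [23] 20/0 → 1 ('d')
  [24] 0/18 → 0 ('')
  [25] 18/24 → 1 ('e')
  [26] 24/16 → 2 ('eb')
  [27] 16/12 → 1 ('e')
  [28] 12/22 → 2 ('ec')

n(n+1)/2 = 29·30/2 = 435
Σ LCP = 0 + 1 + 2 + 1 + 1 + 0 + 1 + 2 + 3 + 1 + 2 + 0 + 1 + 2 + 1 + 2 + 2 + 1 + 1 + 2 + 0 + 2 + 1 + 1 + 0 + 1 + 2 + 1 + 2 = 36
distinct = 435 − 36 = 399

399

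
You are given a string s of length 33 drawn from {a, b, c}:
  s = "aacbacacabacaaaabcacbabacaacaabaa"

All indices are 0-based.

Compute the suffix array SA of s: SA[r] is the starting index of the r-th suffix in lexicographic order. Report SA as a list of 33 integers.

[32, 31, 12, 13, 28, 14, 25, 0, 29, 8, 21, 15, 10, 26, 23, 6, 4, 18, 1, 30, 20, 9, 22, 3, 16, 11, 27, 24, 7, 5, 17, 19, 2]

rank→(start, suffix):
  0 → (32, 'a')
  1 → (31, 'aa')
  2 → (12, 'aaaabcacbabacaacaabaa')
  3 → (13, 'aaabcacbabacaacaabaa')
  4 → (28, 'aabaa')
  5 → (14, 'aabcacbabacaacaabaa')
  6 → (25, 'aacaabaa')
  7 → (0, 'aacbacacabacaaaabcacbabacaacaabaa')
  8 → (29, 'abaa')
  9 → (8, 'abacaaaabcacbabacaacaabaa')
  10 → (21, 'abacaacaabaa')
  11 → (15, 'abcacbabacaacaabaa')
  12 → (10, 'acaaaabcacbabacaacaabaa')
  13 → (26, 'acaabaa')
  14 → (23, 'acaacaabaa')
  15 → (6, 'acabacaaaabcacbabacaacaabaa')
  16 → (4, 'acacabacaaaabcacbabacaacaabaa')
  17 → (18, 'acbabacaacaabaa')
  18 → (1, 'acbacacabacaaaabcacbabacaacaabaa')
  19 → (30, 'baa')
  20 → (20, 'babacaacaabaa')
  21 → (9, 'bacaaaabcacbabacaacaabaa')
  22 → (22, 'bacaacaabaa')
  23 → (3, 'bacacabacaaaabcacbabacaacaabaa')
  24 → (16, 'bcacbabacaacaabaa')
  25 → (11, 'caaaabcacbabacaacaabaa')
  26 → (27, 'caabaa')
  27 → (24, 'caacaabaa')
  28 → (7, 'cabacaaaabcacbabacaacaabaa')
  29 → (5, 'cacabacaaaabcacbabacaacaabaa')
  30 → (17, 'cacbabacaacaabaa')
  31 → (19, 'cbabacaacaabaa')
  32 → (2, 'cbacacabacaaaabcacbabacaacaabaa')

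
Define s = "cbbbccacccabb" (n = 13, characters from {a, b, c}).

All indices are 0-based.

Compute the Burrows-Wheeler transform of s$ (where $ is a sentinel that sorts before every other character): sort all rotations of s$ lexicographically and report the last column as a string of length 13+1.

rank  rotation        last
    0  $cbbbccacccabb  b
    1  abb$cbbbccaccc  c
    2  acccabb$cbbbcc  c
    3  b$cbbbccacccab  b
    4  bb$cbbbccaccca  a
    5  bbbccacccabb$c  c
    6  bbccacccabb$cb  b
    7  bccacccabb$cbb  b
    8  cabb$cbbbccacc  c
    9  cacccabb$cbbbc  c
   10  cbbbccacccabb$  $
   11  ccabb$cbbbccac  c
   12  ccacccabb$cbbb  b
   13  cccabb$cbbbcca  a

bccbacbbcc$cba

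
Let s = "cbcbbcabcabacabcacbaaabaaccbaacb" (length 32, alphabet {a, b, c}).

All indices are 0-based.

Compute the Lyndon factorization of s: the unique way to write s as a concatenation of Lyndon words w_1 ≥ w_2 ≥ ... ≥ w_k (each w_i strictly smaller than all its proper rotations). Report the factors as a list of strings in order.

emit factor 1: 'c' (i=0, period=1)
emit factor 2: 'bc' (i=1, period=2)
emit factor 3: 'bbc' (i=3, period=3)
emit factor 4: 'abc' (i=6, period=3)
emit factor 5: 'abacabcacb' (i=9, period=10)
emit factor 6: 'aaabaaccbaacb' (i=19, period=13)

["c", "bc", "bbc", "abc", "abacabcacb", "aaabaaccbaacb"]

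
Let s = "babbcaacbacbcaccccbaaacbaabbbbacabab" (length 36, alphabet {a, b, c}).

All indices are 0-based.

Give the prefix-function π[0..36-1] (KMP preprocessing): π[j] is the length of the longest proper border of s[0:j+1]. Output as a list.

π[0] = 0
j=1 s[j]='a': π[1]=0 (border '')
j=2 s[j]='b': π[2]=1 (border 'b')
j=3 s[j]='b': k: 1→0; π[3]=1 (border 'b')
j=4 s[j]='c': k: 1→0; π[4]=0 (border '')
j=5 s[j]='a': π[5]=0 (border '')
j=6 s[j]='a': π[6]=0 (border '')
j=7 s[j]='c': π[7]=0 (border '')
j=8 s[j]='b': π[8]=1 (border 'b')
j=9 s[j]='a': π[9]=2 (border 'ba')
j=10 s[j]='c': k: 2→0; π[10]=0 (border '')
j=11 s[j]='b': π[11]=1 (border 'b')
j=12 s[j]='c': k: 1→0; π[12]=0 (border '')
j=13 s[j]='a': π[13]=0 (border '')
j=14 s[j]='c': π[14]=0 (border '')
j=15 s[j]='c': π[15]=0 (border '')
j=16 s[j]='c': π[16]=0 (border '')
j=17 s[j]='c': π[17]=0 (border '')
j=18 s[j]='b': π[18]=1 (border 'b')
j=19 s[j]='a': π[19]=2 (border 'ba')
j=20 s[j]='a': k: 2→0; π[20]=0 (border '')
j=21 s[j]='a': π[21]=0 (border '')
j=22 s[j]='c': π[22]=0 (border '')
j=23 s[j]='b': π[23]=1 (border 'b')
j=24 s[j]='a': π[24]=2 (border 'ba')
j=25 s[j]='a': k: 2→0; π[25]=0 (border '')
j=26 s[j]='b': π[26]=1 (border 'b')
j=27 s[j]='b': k: 1→0; π[27]=1 (border 'b')
j=28 s[j]='b': k: 1→0; π[28]=1 (border 'b')
j=29 s[j]='b': k: 1→0; π[29]=1 (border 'b')
j=30 s[j]='a': π[30]=2 (border 'ba')
j=31 s[j]='c': k: 2→0; π[31]=0 (border '')
j=32 s[j]='a': π[32]=0 (border '')
j=33 s[j]='b': π[33]=1 (border 'b')
j=34 s[j]='a': π[34]=2 (border 'ba')
j=35 s[j]='b': π[35]=3 (border 'bab')

[0, 0, 1, 1, 0, 0, 0, 0, 1, 2, 0, 1, 0, 0, 0, 0, 0, 0, 1, 2, 0, 0, 0, 1, 2, 0, 1, 1, 1, 1, 2, 0, 0, 1, 2, 3]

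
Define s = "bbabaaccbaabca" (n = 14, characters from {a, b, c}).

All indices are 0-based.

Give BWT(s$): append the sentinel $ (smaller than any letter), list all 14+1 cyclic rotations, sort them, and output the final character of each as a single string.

acbbbaacab$abca

rank  rotation         last
    0  $bbabaaccbaabca  a
    1  a$bbabaaccbaabc  c
    2  aabca$bbabaaccb  b
    3  aaccbaabca$bbab  b
    4  abaaccbaabca$bb  b
    5  abca$bbabaaccba  a
    6  accbaabca$bbaba  a
    7  baabca$bbabaacc  c
    8  baaccbaabca$bba  a
    9  babaaccbaabca$b  b
   10  bbabaaccbaabca$  $
   11  bca$bbabaaccbaa  a
   12  ca$bbabaaccbaab  b
   13  cbaabca$bbabaac  c
   14  ccbaabca$bbabaa  a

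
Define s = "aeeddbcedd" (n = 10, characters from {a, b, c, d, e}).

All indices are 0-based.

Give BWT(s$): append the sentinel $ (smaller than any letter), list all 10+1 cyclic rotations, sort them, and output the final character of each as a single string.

d$dbddeecea

rank  rotation     last
    0  $aeeddbcedd  d
    1  aeeddbcedd$  $
    2  bcedd$aeedd  d
    3  cedd$aeeddb  b
    4  d$aeeddbced  d
    5  dbcedd$aeed  d
    6  dd$aeeddbce  e
    7  ddbcedd$aee  e
    8  edd$aeeddbc  c
    9  eddbcedd$ae  e
   10  eeddbcedd$a  a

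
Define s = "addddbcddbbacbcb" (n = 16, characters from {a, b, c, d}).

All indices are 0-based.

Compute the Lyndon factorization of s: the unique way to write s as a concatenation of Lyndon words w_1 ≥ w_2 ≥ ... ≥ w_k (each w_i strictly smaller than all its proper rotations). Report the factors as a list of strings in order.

emit factor 1: 'addddbcddbb' (i=0, period=11)
emit factor 2: 'acbcb' (i=11, period=5)

["addddbcddbb", "acbcb"]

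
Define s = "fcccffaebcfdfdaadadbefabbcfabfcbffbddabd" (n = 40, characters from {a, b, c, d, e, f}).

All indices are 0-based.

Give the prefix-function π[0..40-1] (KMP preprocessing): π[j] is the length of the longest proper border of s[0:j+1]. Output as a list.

[0, 0, 0, 0, 1, 1, 0, 0, 0, 0, 1, 0, 1, 0, 0, 0, 0, 0, 0, 0, 0, 1, 0, 0, 0, 0, 1, 0, 0, 1, 2, 0, 1, 1, 0, 0, 0, 0, 0, 0]

π[0] = 0
j=1 s[j]='c': π[1]=0 (border '')
j=2 s[j]='c': π[2]=0 (border '')
j=3 s[j]='c': π[3]=0 (border '')
j=4 s[j]='f': π[4]=1 (border 'f')
j=5 s[j]='f': k: 1→0; π[5]=1 (border 'f')
j=6 s[j]='a': k: 1→0; π[6]=0 (border '')
j=7 s[j]='e': π[7]=0 (border '')
j=8 s[j]='b': π[8]=0 (border '')
j=9 s[j]='c': π[9]=0 (border '')
j=10 s[j]='f': π[10]=1 (border 'f')
j=11 s[j]='d': k: 1→0; π[11]=0 (border '')
j=12 s[j]='f': π[12]=1 (border 'f')
j=13 s[j]='d': k: 1→0; π[13]=0 (border '')
j=14 s[j]='a': π[14]=0 (border '')
j=15 s[j]='a': π[15]=0 (border '')
j=16 s[j]='d': π[16]=0 (border '')
j=17 s[j]='a': π[17]=0 (border '')
j=18 s[j]='d': π[18]=0 (border '')
j=19 s[j]='b': π[19]=0 (border '')
j=20 s[j]='e': π[20]=0 (border '')
j=21 s[j]='f': π[21]=1 (border 'f')
j=22 s[j]='a': k: 1→0; π[22]=0 (border '')
j=23 s[j]='b': π[23]=0 (border '')
j=24 s[j]='b': π[24]=0 (border '')
j=25 s[j]='c': π[25]=0 (border '')
j=26 s[j]='f': π[26]=1 (border 'f')
j=27 s[j]='a': k: 1→0; π[27]=0 (border '')
j=28 s[j]='b': π[28]=0 (border '')
j=29 s[j]='f': π[29]=1 (border 'f')
j=30 s[j]='c': π[30]=2 (border 'fc')
j=31 s[j]='b': k: 2→0; π[31]=0 (border '')
j=32 s[j]='f': π[32]=1 (border 'f')
j=33 s[j]='f': k: 1→0; π[33]=1 (border 'f')
j=34 s[j]='b': k: 1→0; π[34]=0 (border '')
j=35 s[j]='d': π[35]=0 (border '')
j=36 s[j]='d': π[36]=0 (border '')
j=37 s[j]='a': π[37]=0 (border '')
j=38 s[j]='b': π[38]=0 (border '')
j=39 s[j]='d': π[39]=0 (border '')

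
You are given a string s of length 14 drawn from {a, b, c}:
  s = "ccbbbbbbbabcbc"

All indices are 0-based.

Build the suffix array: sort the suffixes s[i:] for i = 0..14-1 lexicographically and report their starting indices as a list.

rank | idx | suffix
   0 |   9 | abcbc
   1 |   8 | babcbc
   2 |   7 | bbabcbc
   3 |   6 | bbbabcbc
   4 |   5 | bbbbabcbc
   5 |   4 | bbbbbabcbc
   6 |   3 | bbbbbbabcbc
   7 |   2 | bbbbbbbabcbc
   8 |  12 | bc
   9 |  10 | bcbc
  10 |  13 | c
  11 |   1 | cbbbbbbbabcbc
  12 |  11 | cbc
  13 |   0 | ccbbbbbbbabcbc

[9, 8, 7, 6, 5, 4, 3, 2, 12, 10, 13, 1, 11, 0]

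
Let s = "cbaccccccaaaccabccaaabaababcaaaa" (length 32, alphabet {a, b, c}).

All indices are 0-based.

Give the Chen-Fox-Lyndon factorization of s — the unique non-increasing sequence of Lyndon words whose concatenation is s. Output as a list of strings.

["c", "b", "acccccc", "aaaccabcc", "aaabaababc", "a", "a", "a", "a"]

emit factor 1: 'c' (i=0, period=1)
emit factor 2: 'b' (i=1, period=1)
emit factor 3: 'acccccc' (i=2, period=7)
emit factor 4: 'aaaccabcc' (i=9, period=9)
emit factor 5: 'aaabaababc' (i=18, period=10)
emit factor 6: 'a' (i=28, period=1)
emit factor 7: 'a' (i=29, period=1)
emit factor 8: 'a' (i=30, period=1)
emit factor 9: 'a' (i=31, period=1)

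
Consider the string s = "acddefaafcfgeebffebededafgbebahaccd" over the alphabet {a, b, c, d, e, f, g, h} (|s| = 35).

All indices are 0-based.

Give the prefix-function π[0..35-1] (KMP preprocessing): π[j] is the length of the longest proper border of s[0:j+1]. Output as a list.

π[0] = 0
j=1 s[j]='c': π[1]=0 (border '')
j=2 s[j]='d': π[2]=0 (border '')
j=3 s[j]='d': π[3]=0 (border '')
j=4 s[j]='e': π[4]=0 (border '')
j=5 s[j]='f': π[5]=0 (border '')
j=6 s[j]='a': π[6]=1 (border 'a')
j=7 s[j]='a': k: 1→0; π[7]=1 (border 'a')
j=8 s[j]='f': k: 1→0; π[8]=0 (border '')
j=9 s[j]='c': π[9]=0 (border '')
j=10 s[j]='f': π[10]=0 (border '')
j=11 s[j]='g': π[11]=0 (border '')
j=12 s[j]='e': π[12]=0 (border '')
j=13 s[j]='e': π[13]=0 (border '')
j=14 s[j]='b': π[14]=0 (border '')
j=15 s[j]='f': π[15]=0 (border '')
j=16 s[j]='f': π[16]=0 (border '')
j=17 s[j]='e': π[17]=0 (border '')
j=18 s[j]='b': π[18]=0 (border '')
j=19 s[j]='e': π[19]=0 (border '')
j=20 s[j]='d': π[20]=0 (border '')
j=21 s[j]='e': π[21]=0 (border '')
j=22 s[j]='d': π[22]=0 (border '')
j=23 s[j]='a': π[23]=1 (border 'a')
j=24 s[j]='f': k: 1→0; π[24]=0 (border '')
j=25 s[j]='g': π[25]=0 (border '')
j=26 s[j]='b': π[26]=0 (border '')
j=27 s[j]='e': π[27]=0 (border '')
j=28 s[j]='b': π[28]=0 (border '')
j=29 s[j]='a': π[29]=1 (border 'a')
j=30 s[j]='h': k: 1→0; π[30]=0 (border '')
j=31 s[j]='a': π[31]=1 (border 'a')
j=32 s[j]='c': π[32]=2 (border 'ac')
j=33 s[j]='c': k: 2→0; π[33]=0 (border '')
j=34 s[j]='d': π[34]=0 (border '')

[0, 0, 0, 0, 0, 0, 1, 1, 0, 0, 0, 0, 0, 0, 0, 0, 0, 0, 0, 0, 0, 0, 0, 1, 0, 0, 0, 0, 0, 1, 0, 1, 2, 0, 0]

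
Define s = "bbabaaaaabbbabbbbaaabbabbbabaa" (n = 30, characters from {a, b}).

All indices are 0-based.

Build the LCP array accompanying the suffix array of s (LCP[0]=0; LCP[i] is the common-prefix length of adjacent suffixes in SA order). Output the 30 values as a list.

[0, 1, 2, 4, 3, 5, 2, 4, 1, 4, 2, 3, 6, 4, 0, 3, 4, 2, 5, 3, 5, 1, 3, 6, 4, 6, 2, 4, 5, 3]

sorted suffixes:
  #0 SA[0]=29  'a'
  #1 SA[1]=28  'aa'
  #2 SA[2]=4  'aaaaabbbabbbbaaabbabbbabaa'
  #3 SA[3]=5  'aaaabbbabbbbaaabbabbbabaa'
  #4 SA[4]=17  'aaabbabbbabaa'
  #5 SA[5]=6  'aaabbbabbbbaaabbabbbabaa'
  #6 SA[6]=18  'aabbabbbabaa'
  #7 SA[7]=7  'aabbbabbbbaaabbabbbabaa'
  #8 SA[8]=26  'abaa'
  #9 SA[9]=2  'abaaaaabbbabbbbaaabbabbbabaa'
  #10 SA[10]=19  'abbabbbabaa'
  #11 SA[11]=22  'abbbabaa'
  #12 SA[12]=8  'abbbabbbbaaabbabbbabaa'
  #13 SA[13]=12  'abbbbaaabbabbbabaa'
  #14 SA[14]=27  'baa'
  #15 SA[15]=3  'baaaaabbbabbbbaaabbabbbabaa'
  #16 SA[16]=16  'baaabbabbbabaa'
  #17 SA[17]=25  'babaa'
  #18 SA[18]=1  'babaaaaabbbabbbbaaabbabbbabaa'
  #19 SA[19]=21  'babbbabaa'
  #20 SA[20]=11  'babbbbaaabbabbbabaa'
  #21 SA[21]=15  'bbaaabbabbbabaa'
  #22 SA[22]=24  'bbabaa'
  #23 SA[23]=0  'bbabaaaaabbbabbbbaaabbabbbabaa'
  #24 SA[24]=20  'bbabbbabaa'
  #25 SA[25]=10  'bbabbbbaaabbabbbabaa'
  #26 SA[26]=14  'bbbaaabbabbbabaa'
  #27 SA[27]=23  'bbbabaa'
  #28 SA[28]=9  'bbbabbbbaaabbabbbabaa'
  #29 SA[29]=13  'bbbbaaabbabbbabaa'

SA = [29, 28, 4, 5, 17, 6, 18, 7, 26, 2, 19, 22, 8, 12, 27, 3, 16, 25, 1, 21, 11, 15, 24, 0, 20, 10, 14, 23, 9, 13]
[i] adj suffixes → lcp
  [1] 29/28 → 1 ('a')
  [2] 28/4 → 2 ('aa')
  [3] 4/5 → 4 ('aaaa')
  [4] 5/17 → 3 ('aaa')
  [5] 17/6 → 5 ('aaabb')
  [6] 6/18 → 2 ('aa')
  [7] 18/7 → 4 ('aabb')
  [8] 7/26 → 1 ('a')
  [9] 26/2 → 4 ('abaa')
  [10] 2/19 → 2 ('ab')
  [11] 19/22 → 3 ('abb')
  [12] 22/8 → 6 ('abbbab')
  [13] 8/12 → 4 ('abbb')
  [14] 12/27 → 0 ('')
  [15] 27/3 → 3 ('baa')
  [16] 3/16 → 4 ('baaa')
  [17] 16/25 → 2 ('ba')
  [18] 25/1 → 5 ('babaa')
  [19] 1/21 → 3 ('bab')
  [20] 21/11 → 5 ('babbb')
  [21] 11/15 → 1 ('b')
  [22] 15/24 → 3 ('bba')
  [23] 24/0 → 6 ('bbabaa')
  [24] 0/20 → 4 ('bbab')
  [25] 20/10 → 6 ('bbabbb')
  [26] 10/14 → 2 ('bb')
  [27] 14/23 → 4 ('bbba')
  [28] 23/9 → 5 ('bbbab')
  [29] 9/13 → 3 ('bbb')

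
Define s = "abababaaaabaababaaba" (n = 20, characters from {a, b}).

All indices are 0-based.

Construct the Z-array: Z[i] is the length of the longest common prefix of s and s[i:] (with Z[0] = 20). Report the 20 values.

[20, 0, 5, 0, 3, 0, 1, 1, 1, 3, 0, 1, 5, 0, 3, 0, 1, 3, 0, 1]

Z[0]=20
i=1: i≥r, start 0; Z[1]=0
i=2: i≥r, start 0; Z[2]=5 grow→box=[2,7)
i=3: min(r-i=4, Z[1]=0)=0; Z[3]=0
i=4: min(r-i=3, Z[2]=5)=3; Z[4]=3
i=5: min(r-i=2, Z[3]=0)=0; Z[5]=0
i=6: min(r-i=1, Z[4]=3)=1; Z[6]=1
i=7: i≥r, start 0; Z[7]=1 grow→box=[7,8)
i=8: i≥r, start 0; Z[8]=1 grow→box=[8,9)
i=9: i≥r, start 0; Z[9]=3 grow→box=[9,12)
i=10: min(r-i=2, Z[1]=0)=0; Z[10]=0
i=11: min(r-i=1, Z[2]=5)=1; Z[11]=1
i=12: i≥r, start 0; Z[12]=5 grow→box=[12,17)
i=13: min(r-i=4, Z[1]=0)=0; Z[13]=0
i=14: min(r-i=3, Z[2]=5)=3; Z[14]=3
i=15: min(r-i=2, Z[3]=0)=0; Z[15]=0
i=16: min(r-i=1, Z[4]=3)=1; Z[16]=1
i=17: i≥r, start 0; Z[17]=3 grow→box=[17,20)
i=18: min(r-i=2, Z[1]=0)=0; Z[18]=0
i=19: min(r-i=1, Z[2]=5)=1; Z[19]=1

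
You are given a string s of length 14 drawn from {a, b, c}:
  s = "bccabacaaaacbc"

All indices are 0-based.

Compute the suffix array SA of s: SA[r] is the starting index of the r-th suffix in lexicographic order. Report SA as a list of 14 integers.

[7, 8, 9, 3, 5, 10, 4, 12, 0, 13, 6, 2, 11, 1]

rank | idx | suffix
   0 |   7 | aaaacbc
   1 |   8 | aaacbc
   2 |   9 | aacbc
   3 |   3 | abacaaaacbc
   4 |   5 | acaaaacbc
   5 |  10 | acbc
   6 |   4 | bacaaaacbc
   7 |  12 | bc
   8 |   0 | bccabacaaaacbc
   9 |  13 | c
  10 |   6 | caaaacbc
  11 |   2 | cabacaaaacbc
  12 |  11 | cbc
  13 |   1 | ccabacaaaacbc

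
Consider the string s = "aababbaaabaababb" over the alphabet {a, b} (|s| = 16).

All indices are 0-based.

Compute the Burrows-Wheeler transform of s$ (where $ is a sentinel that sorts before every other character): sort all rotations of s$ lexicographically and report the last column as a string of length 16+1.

rank  rotation           last
    0  $aababbaaabaababb  b
    1  aaabaababb$aababb  b
    2  aabaababb$aababba  a
    3  aababb$aababbaaab  b
    4  aababbaaabaababb$  $
    5  abaababb$aababbaa  a
    6  ababb$aababbaaaba  a
    7  ababbaaabaababb$a  a
    8  abb$aababbaaabaab  b
    9  abbaaabaababb$aab  b
   10  b$aababbaaabaabab  b
   11  baaabaababb$aabab  b
   12  baababb$aababbaaa  a
   13  babb$aababbaaabaa  a
   14  babbaaabaababb$aa  a
   15  bb$aababbaaabaaba  a
   16  bbaaabaababb$aaba  a

bbab$aaabbbbaaaaa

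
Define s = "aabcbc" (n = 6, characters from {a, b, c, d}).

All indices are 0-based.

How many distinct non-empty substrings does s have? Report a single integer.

sorted suffixes:
  #0 SA[0]=0  'aabcbc'
  #1 SA[1]=1  'abcbc'
  #2 SA[2]=4  'bc'
  #3 SA[3]=2  'bcbc'
  #4 SA[4]=5  'c'
  #5 SA[5]=3  'cbc'

SA = [0, 1, 4, 2, 5, 3]
rank  pair      lcp
   1  s[0:],s[1:]  1  'a'
   2  s[1:],s[4:]  0  ''
   3  s[4:],s[2:]  2  'bc'
   4  s[2:],s[5:]  0  ''
   5  s[5:],s[3:]  1  'c'

n(n+1)/2 = 6·7/2 = 21
Σ LCP = 0 + 1 + 0 + 2 + 0 + 1 = 4
distinct = 21 − 4 = 17

17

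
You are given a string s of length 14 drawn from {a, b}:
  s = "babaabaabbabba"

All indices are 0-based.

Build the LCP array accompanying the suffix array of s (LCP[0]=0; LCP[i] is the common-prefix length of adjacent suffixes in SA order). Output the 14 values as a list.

[0, 1, 3, 1, 5, 2, 4, 0, 2, 4, 2, 3, 1, 3]

sorted suffixes:
  #0 SA[0]=13  'a'
  #1 SA[1]=3  'aabaabbabba'
  #2 SA[2]=6  'aabbabba'
  #3 SA[3]=1  'abaabaabbabba'
  #4 SA[4]=4  'abaabbabba'
  #5 SA[5]=10  'abba'
  #6 SA[6]=7  'abbabba'
  #7 SA[7]=12  'ba'
  #8 SA[8]=2  'baabaabbabba'
  #9 SA[9]=5  'baabbabba'
  #10 SA[10]=0  'babaabaabbabba'
  #11 SA[11]=9  'babba'
  #12 SA[12]=11  'bba'
  #13 SA[13]=8  'bbabba'

SA = [13, 3, 6, 1, 4, 10, 7, 12, 2, 5, 0, 9, 11, 8]
i: (SA[i-1],SA[i]) lcp shared
  1: (13,3) 1 'a'
  2: (3,6) 3 'aab'
  3: (6,1) 1 'a'
  4: (1,4) 5 'abaab'
  5: (4,10) 2 'ab'
  6: (10,7) 4 'abba'
  7: (7,12) 0 ''
  8: (12,2) 2 'ba'
  9: (2,5) 4 'baab'
  10: (5,0) 2 'ba'
  11: (0,9) 3 'bab'
  12: (9,11) 1 'b'
  13: (11,8) 3 'bba'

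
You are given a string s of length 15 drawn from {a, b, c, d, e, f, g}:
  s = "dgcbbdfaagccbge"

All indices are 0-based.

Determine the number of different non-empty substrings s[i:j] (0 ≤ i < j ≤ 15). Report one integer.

rank→(start, suffix):
  0 → (7, 'aagccbge')
  1 → (8, 'agccbge')
  2 → (3, 'bbdfaagccbge')
  3 → (4, 'bdfaagccbge')
  4 → (12, 'bge')
  5 → (2, 'cbbdfaagccbge')
  6 → (11, 'cbge')
  7 → (10, 'ccbge')
  8 → (5, 'dfaagccbge')
  9 → (0, 'dgcbbdfaagccbge')
  10 → (14, 'e')
  11 → (6, 'faagccbge')
  12 → (1, 'gcbbdfaagccbge')
  13 → (9, 'gccbge')
  14 → (13, 'ge')

SA = [7, 8, 3, 4, 12, 2, 11, 10, 5, 0, 14, 6, 1, 9, 13]
i: (SA[i-1],SA[i]) lcp shared
  1: (7,8) 1 'a'
  2: (8,3) 0 ''
  3: (3,4) 1 'b'
  4: (4,12) 1 'b'
  5: (12,2) 0 ''
  6: (2,11) 2 'cb'
  7: (11,10) 1 'c'
  8: (10,5) 0 ''
  9: (5,0) 1 'd'
  10: (0,14) 0 ''
  11: (14,6) 0 ''
  12: (6,1) 0 ''
  13: (1,9) 2 'gc'
  14: (9,13) 1 'g'

n(n+1)/2 = 15·16/2 = 120
Σ LCP = 0 + 1 + 0 + 1 + 1 + 0 + 2 + 1 + 0 + 1 + 0 + 0 + 0 + 2 + 1 = 10
distinct = 120 − 10 = 110

110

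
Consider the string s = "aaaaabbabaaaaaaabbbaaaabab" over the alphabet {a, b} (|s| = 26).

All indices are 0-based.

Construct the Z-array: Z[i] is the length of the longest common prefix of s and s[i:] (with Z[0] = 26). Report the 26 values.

Z[0]=26
i=1: i≥r, start 0; Z[1]=4 extend→box=[1,5)
i=2: min(r-i=3, Z[1]=4)=3; Z[2]=3
i=3: min(r-i=2, Z[2]=3)=2; Z[3]=2
i=4: min(r-i=1, Z[3]=2)=1; Z[4]=1
i=5: i≥r, start 0; Z[5]=0
i=6: i≥r, start 0; Z[6]=0
i=7: i≥r, start 0; Z[7]=1 extend→box=[7,8)
i=8: i≥r, start 0; Z[8]=0
i=9: i≥r, start 0; Z[9]=5 extend→box=[9,14)
i=10: min(r-i=4, Z[1]=4)=4; Z[10]=5 extend→box=[10,15)
i=11: min(r-i=4, Z[1]=4)=4; Z[11]=7 extend→box=[11,18)
i=12: min(r-i=6, Z[1]=4)=4; Z[12]=4
i=13: min(r-i=5, Z[2]=3)=3; Z[13]=3
i=14: min(r-i=4, Z[3]=2)=2; Z[14]=2
i=15: min(r-i=3, Z[4]=1)=1; Z[15]=1
i=16: min(r-i=2, Z[5]=0)=0; Z[16]=0
i=17: min(r-i=1, Z[6]=0)=0; Z[17]=0
i=18: i≥r, start 0; Z[18]=0
i=19: i≥r, start 0; Z[19]=4 extend→box=[19,23)
i=20: min(r-i=3, Z[1]=4)=3; Z[20]=3
i=21: min(r-i=2, Z[2]=3)=2; Z[21]=2
i=22: min(r-i=1, Z[3]=2)=1; Z[22]=1
i=23: i≥r, start 0; Z[23]=0
i=24: i≥r, start 0; Z[24]=1 extend→box=[24,25)
i=25: i≥r, start 0; Z[25]=0

[26, 4, 3, 2, 1, 0, 0, 1, 0, 5, 5, 7, 4, 3, 2, 1, 0, 0, 0, 4, 3, 2, 1, 0, 1, 0]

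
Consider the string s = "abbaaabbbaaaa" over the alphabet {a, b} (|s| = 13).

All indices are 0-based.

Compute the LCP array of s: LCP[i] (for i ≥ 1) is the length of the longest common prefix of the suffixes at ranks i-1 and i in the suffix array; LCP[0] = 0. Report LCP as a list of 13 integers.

[0, 1, 2, 3, 3, 2, 1, 3, 0, 4, 1, 5, 2]

sorted suffixes:
  #0 SA[0]=12  'a'
  #1 SA[1]=11  'aa'
  #2 SA[2]=10  'aaa'
  #3 SA[3]=9  'aaaa'
  #4 SA[4]=3  'aaabbbaaaa'
  #5 SA[5]=4  'aabbbaaaa'
  #6 SA[6]=0  'abbaaabbbaaaa'
  #7 SA[7]=5  'abbbaaaa'
  #8 SA[8]=8  'baaaa'
  #9 SA[9]=2  'baaabbbaaaa'
  #10 SA[10]=7  'bbaaaa'
  #11 SA[11]=1  'bbaaabbbaaaa'
  #12 SA[12]=6  'bbbaaaa'

SA = [12, 11, 10, 9, 3, 4, 0, 5, 8, 2, 7, 1, 6]
rank  pair      lcp
   1  s[12:],s[11:]  1  'a'
   2  s[11:],s[10:]  2  'aa'
   3  s[10:],s[9:]  3  'aaa'
   4  s[9:],s[3:]  3  'aaa'
   5  s[3:],s[4:]  2  'aa'
   6  s[4:],s[0:]  1  'a'
   7  s[0:],s[5:]  3  'abb'
   8  s[5:],s[8:]  0  ''
   9  s[8:],s[2:]  4  'baaa'
  10  s[2:],s[7:]  1  'b'
  11  s[7:],s[1:]  5  'bbaaa'
  12  s[1:],s[6:]  2  'bb'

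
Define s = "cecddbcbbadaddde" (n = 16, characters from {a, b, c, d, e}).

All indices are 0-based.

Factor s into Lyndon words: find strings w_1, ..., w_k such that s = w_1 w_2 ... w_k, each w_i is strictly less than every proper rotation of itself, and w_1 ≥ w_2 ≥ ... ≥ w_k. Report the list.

["ce", "cdd", "bc", "b", "b", "adaddde"]

emit factor 1: 'ce' (i=0, period=2)
emit factor 2: 'cdd' (i=2, period=3)
emit factor 3: 'bc' (i=5, period=2)
emit factor 4: 'b' (i=7, period=1)
emit factor 5: 'b' (i=8, period=1)
emit factor 6: 'adaddde' (i=9, period=7)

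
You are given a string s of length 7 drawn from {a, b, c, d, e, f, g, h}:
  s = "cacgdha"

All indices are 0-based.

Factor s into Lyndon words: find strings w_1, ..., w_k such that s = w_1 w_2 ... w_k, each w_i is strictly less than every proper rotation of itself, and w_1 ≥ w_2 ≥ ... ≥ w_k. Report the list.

["c", "acgdh", "a"]

emit factor 1: 'c' (i=0, period=1)
emit factor 2: 'acgdh' (i=1, period=5)
emit factor 3: 'a' (i=6, period=1)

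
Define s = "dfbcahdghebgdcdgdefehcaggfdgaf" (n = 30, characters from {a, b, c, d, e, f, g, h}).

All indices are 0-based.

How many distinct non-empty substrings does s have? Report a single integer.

sorted suffixes:
  #0 SA[0]=28  'af'
  #1 SA[1]=22  'aggfdgaf'
  #2 SA[2]=4  'ahdghebgdcdgdefehcaggfdgaf'
  #3 SA[3]=2  'bcahdghebgdcdgdefehcaggfdgaf'
  #4 SA[4]=10  'bgdcdgdefehcaggfdgaf'
  #5 SA[5]=21  'caggfdgaf'
  #6 SA[6]=3  'cahdghebgdcdgdefehcaggfdgaf'
  #7 SA[7]=13  'cdgdefehcaggfdgaf'
  #8 SA[8]=12  'dcdgdefehcaggfdgaf'
  #9 SA[9]=16  'defehcaggfdgaf'
  #10 SA[10]=0  'dfbcahdghebgdcdgdefehcaggfdgaf'
  #11 SA[11]=26  'dgaf'
  #12 SA[12]=14  'dgdefehcaggfdgaf'
  #13 SA[13]=6  'dghebgdcdgdefehcaggfdgaf'
  #14 SA[14]=9  'ebgdcdgdefehcaggfdgaf'
  #15 SA[15]=17  'efehcaggfdgaf'
  #16 SA[16]=19  'ehcaggfdgaf'
  #17 SA[17]=29  'f'
  #18 SA[18]=1  'fbcahdghebgdcdgdefehcaggfdgaf'
  #19 SA[19]=25  'fdgaf'
  #20 SA[20]=18  'fehcaggfdgaf'
  #21 SA[21]=27  'gaf'
  #22 SA[22]=11  'gdcdgdefehcaggfdgaf'
  #23 SA[23]=15  'gdefehcaggfdgaf'
  #24 SA[24]=24  'gfdgaf'
  #25 SA[25]=23  'ggfdgaf'
  #26 SA[26]=7  'ghebgdcdgdefehcaggfdgaf'
  #27 SA[27]=20  'hcaggfdgaf'
  #28 SA[28]=5  'hdghebgdcdgdefehcaggfdgaf'
  #29 SA[29]=8  'hebgdcdgdefehcaggfdgaf'

SA = [28, 22, 4, 2, 10, 21, 3, 13, 12, 16, 0, 26, 14, 6, 9, 17, 19, 29, 1, 25, 18, 27, 11, 15, 24, 23, 7, 20, 5, 8]
rank  pair      lcp
   1  s[28:],s[22:]  1  'a'
   2  s[22:],s[4:]  1  'a'
   3  s[4:],s[2:]  0  ''
   4  s[2:],s[10:]  1  'b'
   5  s[10:],s[21:]  0  ''
   6  s[21:],s[3:]  2  'ca'
   7  s[3:],s[13:]  1  'c'
   8  s[13:],s[12:]  0  ''
   9  s[12:],s[16:]  1  'd'
  10  s[16:],s[0:]  1  'd'
  11  s[0:],s[26:]  1  'd'
  12  s[26:],s[14:]  2  'dg'
  13  s[14:],s[6:]  2  'dg'
  14  s[6:],s[9:]  0  ''
  15  s[9:],s[17:]  1  'e'
  16  s[17:],s[19:]  1  'e'
  17  s[19:],s[29:]  0  ''
  18  s[29:],s[1:]  1  'f'
  19  s[1:],s[25:]  1  'f'
  20  s[25:],s[18:]  1  'f'
  21  s[18:],s[27:]  0  ''
  22  s[27:],s[11:]  1  'g'
  23  s[11:],s[15:]  2  'gd'
  24  s[15:],s[24:]  1  'g'
  25  s[24:],s[23:]  1  'g'
  26  s[23:],s[7:]  1  'g'
  27  s[7:],s[20:]  0  ''
  28  s[20:],s[5:]  1  'h'
  29  s[5:],s[8:]  1  'h'

n(n+1)/2 = 30·31/2 = 465
Σ LCP = 0 + 1 + 1 + 0 + 1 + 0 + 2 + 1 + 0 + 1 + 1 + 1 + 2 + 2 + 0 + 1 + 1 + 0 + 1 + 1 + 1 + 0 + 1 + 2 + 1 + 1 + 1 + 0 + 1 + 1 = 26
distinct = 465 − 26 = 439

439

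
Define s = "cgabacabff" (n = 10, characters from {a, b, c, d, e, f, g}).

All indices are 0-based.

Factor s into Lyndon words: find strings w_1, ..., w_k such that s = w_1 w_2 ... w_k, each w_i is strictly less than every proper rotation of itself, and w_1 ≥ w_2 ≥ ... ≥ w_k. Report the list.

["cg", "abacabff"]

emit factor 1: 'cg' (i=0, period=2)
emit factor 2: 'abacabff' (i=2, period=8)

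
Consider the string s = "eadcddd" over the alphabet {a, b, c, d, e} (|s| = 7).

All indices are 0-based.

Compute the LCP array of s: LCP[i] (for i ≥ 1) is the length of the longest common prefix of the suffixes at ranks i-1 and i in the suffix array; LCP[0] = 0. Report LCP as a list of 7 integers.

[0, 0, 0, 1, 1, 2, 0]

rank | idx | suffix
   0 |   1 | adcddd
   1 |   3 | cddd
   2 |   6 | d
   3 |   2 | dcddd
   4 |   5 | dd
   5 |   4 | ddd
   6 |   0 | eadcddd

SA = [1, 3, 6, 2, 5, 4, 0]
[i] adj suffixes → lcp
  [1] 1/3 → 0 ('')
  [2] 3/6 → 0 ('')
  [3] 6/2 → 1 ('d')
  [4] 2/5 → 1 ('d')
  [5] 5/4 → 2 ('dd')
  [6] 4/0 → 0 ('')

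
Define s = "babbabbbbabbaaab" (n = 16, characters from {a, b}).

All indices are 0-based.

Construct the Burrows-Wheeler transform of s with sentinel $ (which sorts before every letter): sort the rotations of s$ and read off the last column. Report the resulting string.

rank  rotation           last
    0  $babbabbbbabbaaab  b
    1  aaab$babbabbbbabb  b
    2  aab$babbabbbbabba  a
    3  ab$babbabbbbabbaa  a
    4  abbaaab$babbabbbb  b
    5  abbabbbbabbaaab$b  b
    6  abbbbabbaaab$babb  b
    7  b$babbabbbbabbaaa  a
    8  baaab$babbabbbbab  b
    9  babbaaab$babbabbb  b
   10  babbabbbbabbaaab$  $
   11  babbbbabbaaab$bab  b
   12  bbaaab$babbabbbba  a
   13  bbabbaaab$babbabb  b
   14  bbabbbbabbaaab$ba  a
   15  bbbabbaaab$babbab  b
   16  bbbbabbaaab$babba  a

bbaabbbabb$bababa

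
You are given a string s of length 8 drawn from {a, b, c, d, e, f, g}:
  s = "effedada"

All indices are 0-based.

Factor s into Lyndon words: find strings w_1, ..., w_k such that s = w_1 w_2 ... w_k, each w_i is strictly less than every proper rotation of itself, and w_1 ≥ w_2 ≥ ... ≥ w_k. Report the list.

["eff", "e", "d", "ad", "a"]

emit factor 1: 'eff' (i=0, period=3)
emit factor 2: 'e' (i=3, period=1)
emit factor 3: 'd' (i=4, period=1)
emit factor 4: 'ad' (i=5, period=2)
emit factor 5: 'a' (i=7, period=1)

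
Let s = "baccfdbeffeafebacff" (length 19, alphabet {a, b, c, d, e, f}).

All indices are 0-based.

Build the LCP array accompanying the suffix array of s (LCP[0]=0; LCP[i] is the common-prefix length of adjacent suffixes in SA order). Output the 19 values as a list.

[0, 2, 1, 0, 3, 1, 0, 1, 2, 0, 0, 1, 1, 0, 1, 1, 2, 1, 2]

rank→(start, suffix):
  0 → (1, 'accfdbeffeafebacff')
  1 → (15, 'acff')
  2 → (11, 'afebacff')
  3 → (0, 'baccfdbeffeafebacff')
  4 → (14, 'bacff')
  5 → (6, 'beffeafebacff')
  6 → (2, 'ccfdbeffeafebacff')
  7 → (3, 'cfdbeffeafebacff')
  8 → (16, 'cff')
  9 → (5, 'dbeffeafebacff')
  10 → (10, 'eafebacff')
  11 → (13, 'ebacff')
  12 → (7, 'effeafebacff')
  13 → (18, 'f')
  14 → (4, 'fdbeffeafebacff')
  15 → (9, 'feafebacff')
  16 → (12, 'febacff')
  17 → (17, 'ff')
  18 → (8, 'ffeafebacff')

SA = [1, 15, 11, 0, 14, 6, 2, 3, 16, 5, 10, 13, 7, 18, 4, 9, 12, 17, 8]
rank  pair      lcp
   1  s[1:],s[15:]  2  'ac'
   2  s[15:],s[11:]  1  'a'
   3  s[11:],s[0:]  0  ''
   4  s[0:],s[14:]  3  'bac'
   5  s[14:],s[6:]  1  'b'
   6  s[6:],s[2:]  0  ''
   7  s[2:],s[3:]  1  'c'
   8  s[3:],s[16:]  2  'cf'
   9  s[16:],s[5:]  0  ''
  10  s[5:],s[10:]  0  ''
  11  s[10:],s[13:]  1  'e'
  12  s[13:],s[7:]  1  'e'
  13  s[7:],s[18:]  0  ''
  14  s[18:],s[4:]  1  'f'
  15  s[4:],s[9:]  1  'f'
  16  s[9:],s[12:]  2  'fe'
  17  s[12:],s[17:]  1  'f'
  18  s[17:],s[8:]  2  'ff'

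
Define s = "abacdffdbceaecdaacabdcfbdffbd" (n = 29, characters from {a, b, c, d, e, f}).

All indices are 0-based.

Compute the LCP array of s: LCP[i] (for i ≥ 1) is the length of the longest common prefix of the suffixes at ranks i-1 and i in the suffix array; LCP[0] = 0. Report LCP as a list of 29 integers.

[0, 1, 2, 1, 2, 1, 0, 1, 1, 2, 2, 0, 1, 2, 1, 1, 0, 1, 1, 1, 1, 3, 0, 1, 0, 3, 1, 1, 2]

rank→(start, suffix):
  0 → (15, 'aacabdcfbdffbd')
  1 → (0, 'abacdffdbceaecdaacabdcfbdffbd')
  2 → (18, 'abdcfbdffbd')
  3 → (16, 'acabdcfbdffbd')
  4 → (2, 'acdffdbceaecdaacabdcfbdffbd')
  5 → (11, 'aecdaacabdcfbdffbd')
  6 → (1, 'bacdffdbceaecdaacabdcfbdffbd')
  7 → (8, 'bceaecdaacabdcfbdffbd')
  8 → (27, 'bd')
  9 → (19, 'bdcfbdffbd')
  10 → (23, 'bdffbd')
  11 → (17, 'cabdcfbdffbd')
  12 → (13, 'cdaacabdcfbdffbd')
  13 → (3, 'cdffdbceaecdaacabdcfbdffbd')
  14 → (9, 'ceaecdaacabdcfbdffbd')
  15 → (21, 'cfbdffbd')
  16 → (28, 'd')
  17 → (14, 'daacabdcfbdffbd')
  18 → (7, 'dbceaecdaacabdcfbdffbd')
  19 → (20, 'dcfbdffbd')
  20 → (24, 'dffbd')
  21 → (4, 'dffdbceaecdaacabdcfbdffbd')
  22 → (10, 'eaecdaacabdcfbdffbd')
  23 → (12, 'ecdaacabdcfbdffbd')
  24 → (26, 'fbd')
  25 → (22, 'fbdffbd')
  26 → (6, 'fdbceaecdaacabdcfbdffbd')
  27 → (25, 'ffbd')
  28 → (5, 'ffdbceaecdaacabdcfbdffbd')

SA = [15, 0, 18, 16, 2, 11, 1, 8, 27, 19, 23, 17, 13, 3, 9, 21, 28, 14, 7, 20, 24, 4, 10, 12, 26, 22, 6, 25, 5]
i: (SA[i-1],SA[i]) lcp shared
  1: (15,0) 1 'a'
  2: (0,18) 2 'ab'
  3: (18,16) 1 'a'
  4: (16,2) 2 'ac'
  5: (2,11) 1 'a'
  6: (11,1) 0 ''
  7: (1,8) 1 'b'
  8: (8,27) 1 'b'
  9: (27,19) 2 'bd'
  10: (19,23) 2 'bd'
  11: (23,17) 0 ''
  12: (17,13) 1 'c'
  13: (13,3) 2 'cd'
  14: (3,9) 1 'c'
  15: (9,21) 1 'c'
  16: (21,28) 0 ''
  17: (28,14) 1 'd'
  18: (14,7) 1 'd'
  19: (7,20) 1 'd'
  20: (20,24) 1 'd'
  21: (24,4) 3 'dff'
  22: (4,10) 0 ''
  23: (10,12) 1 'e'
  24: (12,26) 0 ''
  25: (26,22) 3 'fbd'
  26: (22,6) 1 'f'
  27: (6,25) 1 'f'
  28: (25,5) 2 'ff'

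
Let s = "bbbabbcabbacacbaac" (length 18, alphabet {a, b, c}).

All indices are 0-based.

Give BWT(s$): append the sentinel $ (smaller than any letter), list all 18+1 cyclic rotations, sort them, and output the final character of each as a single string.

cbcbabccbbba$ababaa

rank  rotation             last
    0  $bbbabbcabbacacbaac  c
    1  aac$bbbabbcabbacacb  b
    2  abbacacbaac$bbbabbc  c
    3  abbcabbacacbaac$bbb  b
    4  ac$bbbabbcabbacacba  a
    5  acacbaac$bbbabbcabb  b
    6  acbaac$bbbabbcabbac  c
    7  baac$bbbabbcabbacac  c
    8  babbcabbacacbaac$bb  b
    9  bacacbaac$bbbabbcab  b
   10  bbabbcabbacacbaac$b  b
   11  bbacacbaac$bbbabbca  a
   12  bbbabbcabbacacbaac$  $
   13  bbcabbacacbaac$bbba  a
   14  bcabbacacbaac$bbbab  b
   15  c$bbbabbcabbacacbaa  a
   16  cabbacacbaac$bbbabb  b
   17  cacbaac$bbbabbcabba  a
   18  cbaac$bbbabbcabbaca  a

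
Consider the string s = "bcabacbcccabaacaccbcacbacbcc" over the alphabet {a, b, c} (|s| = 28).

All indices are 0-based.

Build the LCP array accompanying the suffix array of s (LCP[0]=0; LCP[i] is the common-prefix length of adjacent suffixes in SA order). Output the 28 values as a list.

[0, 1, 3, 1, 2, 3, 5, 2, 0, 2, 6, 1, 3, 2, 3, 0, 1, 4, 2, 3, 1, 2, 3, 4, 1, 2, 2, 2]

rank→(start, suffix):
  0 → (12, 'aacaccbcacbacbcc')
  1 → (10, 'abaacaccbcacbacbcc')
  2 → (2, 'abacbcccabaacaccbcacbacbcc')
  3 → (13, 'acaccbcacbacbcc')
  4 → (20, 'acbacbcc')
  5 → (23, 'acbcc')
  6 → (4, 'acbcccabaacaccbcacbacbcc')
  7 → (15, 'accbcacbacbcc')
  8 → (11, 'baacaccbcacbacbcc')
  9 → (22, 'bacbcc')
  10 → (3, 'bacbcccabaacaccbcacbacbcc')
  11 → (0, 'bcabacbcccabaacaccbcacbacbcc')
  12 → (18, 'bcacbacbcc')
  13 → (25, 'bcc')
  14 → (6, 'bcccabaacaccbcacbacbcc')
  15 → (27, 'c')
  16 → (9, 'cabaacaccbcacbacbcc')
  17 → (1, 'cabacbcccabaacaccbcacbacbcc')
  18 → (19, 'cacbacbcc')
  19 → (14, 'caccbcacbacbcc')
  20 → (21, 'cbacbcc')
  21 → (17, 'cbcacbacbcc')
  22 → (24, 'cbcc')
  23 → (5, 'cbcccabaacaccbcacbacbcc')
  24 → (26, 'cc')
  25 → (8, 'ccabaacaccbcacbacbcc')
  26 → (16, 'ccbcacbacbcc')
  27 → (7, 'cccabaacaccbcacbacbcc')

SA = [12, 10, 2, 13, 20, 23, 4, 15, 11, 22, 3, 0, 18, 25, 6, 27, 9, 1, 19, 14, 21, 17, 24, 5, 26, 8, 16, 7]
rank  pair      lcp
   1  s[12:],s[10:]  1  'a'
   2  s[10:],s[2:]  3  'aba'
   3  s[2:],s[13:]  1  'a'
   4  s[13:],s[20:]  2  'ac'
   5  s[20:],s[23:]  3  'acb'
   6  s[23:],s[4:]  5  'acbcc'
   7  s[4:],s[15:]  2  'ac'
   8  s[15:],s[11:]  0  ''
   9  s[11:],s[22:]  2  'ba'
  10  s[22:],s[3:]  6  'bacbcc'
  11  s[3:],s[0:]  1  'b'
  12  s[0:],s[18:]  3  'bca'
  13  s[18:],s[25:]  2  'bc'
  14  s[25:],s[6:]  3  'bcc'
  15  s[6:],s[27:]  0  ''
  16  s[27:],s[9:]  1  'c'
  17  s[9:],s[1:]  4  'caba'
  18  s[1:],s[19:]  2  'ca'
  19  s[19:],s[14:]  3  'cac'
  20  s[14:],s[21:]  1  'c'
  21  s[21:],s[17:]  2  'cb'
  22  s[17:],s[24:]  3  'cbc'
  23  s[24:],s[5:]  4  'cbcc'
  24  s[5:],s[26:]  1  'c'
  25  s[26:],s[8:]  2  'cc'
  26  s[8:],s[16:]  2  'cc'
  27  s[16:],s[7:]  2  'cc'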